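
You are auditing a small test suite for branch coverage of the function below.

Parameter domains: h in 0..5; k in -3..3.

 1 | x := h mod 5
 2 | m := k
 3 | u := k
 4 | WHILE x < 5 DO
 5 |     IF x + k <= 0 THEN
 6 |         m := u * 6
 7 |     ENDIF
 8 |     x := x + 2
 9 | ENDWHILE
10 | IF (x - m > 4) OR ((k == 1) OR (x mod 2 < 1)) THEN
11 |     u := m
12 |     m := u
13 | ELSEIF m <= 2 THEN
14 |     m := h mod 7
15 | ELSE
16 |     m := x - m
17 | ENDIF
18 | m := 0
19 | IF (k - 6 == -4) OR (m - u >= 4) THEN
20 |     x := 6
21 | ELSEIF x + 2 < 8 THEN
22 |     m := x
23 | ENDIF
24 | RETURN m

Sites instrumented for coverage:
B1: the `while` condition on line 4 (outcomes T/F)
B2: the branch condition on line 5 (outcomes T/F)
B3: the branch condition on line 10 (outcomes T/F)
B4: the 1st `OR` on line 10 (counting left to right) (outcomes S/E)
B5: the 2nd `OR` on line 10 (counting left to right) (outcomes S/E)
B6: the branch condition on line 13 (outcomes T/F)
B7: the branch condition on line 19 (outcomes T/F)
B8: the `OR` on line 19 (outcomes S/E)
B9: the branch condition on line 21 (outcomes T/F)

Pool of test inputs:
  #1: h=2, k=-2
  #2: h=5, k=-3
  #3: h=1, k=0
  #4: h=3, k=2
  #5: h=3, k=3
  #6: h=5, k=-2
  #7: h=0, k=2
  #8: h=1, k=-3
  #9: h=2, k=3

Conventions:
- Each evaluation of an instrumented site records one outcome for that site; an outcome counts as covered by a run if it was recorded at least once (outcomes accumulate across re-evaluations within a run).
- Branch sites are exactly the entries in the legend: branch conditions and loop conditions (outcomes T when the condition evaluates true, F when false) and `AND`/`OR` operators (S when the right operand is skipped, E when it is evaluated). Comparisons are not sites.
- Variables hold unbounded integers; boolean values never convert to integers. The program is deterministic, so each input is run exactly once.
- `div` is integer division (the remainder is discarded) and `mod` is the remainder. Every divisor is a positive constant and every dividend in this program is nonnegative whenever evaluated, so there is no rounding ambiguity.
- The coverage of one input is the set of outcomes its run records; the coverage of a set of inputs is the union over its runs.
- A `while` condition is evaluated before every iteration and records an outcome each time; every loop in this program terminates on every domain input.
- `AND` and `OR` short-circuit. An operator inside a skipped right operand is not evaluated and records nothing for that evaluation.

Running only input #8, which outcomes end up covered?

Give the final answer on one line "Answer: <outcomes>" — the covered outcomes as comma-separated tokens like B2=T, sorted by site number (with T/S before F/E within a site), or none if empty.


Event log for input #8 (h=1, k=-3):
  B1->T, B2->T, B1->T, B2->T, B1->F, B4->S, B3->T, B8->E, B7->T
as a set, this run covers: B1=T, B1=F, B2=T, B3=T, B4=S, B7=T, B8=E
Answer: B1=T, B1=F, B2=T, B3=T, B4=S, B7=T, B8=E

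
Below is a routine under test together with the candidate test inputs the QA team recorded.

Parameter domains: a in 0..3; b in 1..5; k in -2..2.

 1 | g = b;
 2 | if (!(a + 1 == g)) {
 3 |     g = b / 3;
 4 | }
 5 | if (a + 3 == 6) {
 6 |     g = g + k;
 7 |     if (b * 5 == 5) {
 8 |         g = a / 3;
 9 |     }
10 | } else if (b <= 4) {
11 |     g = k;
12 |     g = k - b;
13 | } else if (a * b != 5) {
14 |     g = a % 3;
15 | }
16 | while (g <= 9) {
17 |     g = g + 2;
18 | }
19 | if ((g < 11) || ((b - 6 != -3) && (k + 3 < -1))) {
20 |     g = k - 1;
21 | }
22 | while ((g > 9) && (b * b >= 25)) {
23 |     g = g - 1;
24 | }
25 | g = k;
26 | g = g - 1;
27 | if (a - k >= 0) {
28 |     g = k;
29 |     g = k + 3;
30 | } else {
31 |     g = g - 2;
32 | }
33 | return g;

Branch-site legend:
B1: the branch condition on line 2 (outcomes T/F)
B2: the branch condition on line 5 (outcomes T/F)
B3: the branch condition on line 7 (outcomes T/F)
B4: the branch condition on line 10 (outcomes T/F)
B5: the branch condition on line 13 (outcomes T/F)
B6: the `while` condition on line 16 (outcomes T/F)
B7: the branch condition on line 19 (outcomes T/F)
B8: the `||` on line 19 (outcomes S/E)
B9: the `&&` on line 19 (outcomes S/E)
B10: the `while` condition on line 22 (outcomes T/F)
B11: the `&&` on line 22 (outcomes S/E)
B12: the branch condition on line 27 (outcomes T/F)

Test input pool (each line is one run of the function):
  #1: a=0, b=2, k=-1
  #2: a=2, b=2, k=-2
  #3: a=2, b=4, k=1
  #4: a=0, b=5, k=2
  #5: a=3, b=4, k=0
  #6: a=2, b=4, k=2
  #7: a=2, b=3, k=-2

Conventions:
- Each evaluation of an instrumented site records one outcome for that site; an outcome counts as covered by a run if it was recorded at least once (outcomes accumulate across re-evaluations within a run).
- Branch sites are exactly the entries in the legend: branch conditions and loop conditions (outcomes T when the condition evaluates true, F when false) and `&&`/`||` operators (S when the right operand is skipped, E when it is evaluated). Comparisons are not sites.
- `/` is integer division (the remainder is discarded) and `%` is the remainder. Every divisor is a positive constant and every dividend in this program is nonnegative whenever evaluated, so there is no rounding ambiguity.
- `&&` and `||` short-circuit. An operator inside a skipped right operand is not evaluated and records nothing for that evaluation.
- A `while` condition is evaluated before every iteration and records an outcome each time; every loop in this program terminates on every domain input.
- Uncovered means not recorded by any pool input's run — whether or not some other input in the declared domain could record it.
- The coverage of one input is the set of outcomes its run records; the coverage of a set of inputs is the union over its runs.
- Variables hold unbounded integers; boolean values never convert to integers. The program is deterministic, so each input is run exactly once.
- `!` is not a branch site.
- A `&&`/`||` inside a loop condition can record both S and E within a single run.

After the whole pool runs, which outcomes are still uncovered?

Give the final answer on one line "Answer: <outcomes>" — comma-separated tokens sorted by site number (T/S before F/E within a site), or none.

#1 (a=0, b=2, k=-1) -> B1->T, B2->F, B4->T, B6->T, B6->T, B6->T, B6->T, B6->T, B6->T, B6->T, B6->F, B8->E, B9->E, B7->F, ...; covered: B1=T, B2=F, B4=T, B6=T, B6=F, B7=F, B8=E, B9=E, B10=F, B11=E, B12=T
#2 (a=2, b=2, k=-2) -> B1->T, B2->F, B4->T, B6->T, B6->T, B6->T, B6->T, B6->T, B6->T, B6->T, B6->F, B8->S, B7->T, B11->S, ...; covered: B1=T, B2=F, B4=T, B6=T, B6=F, B7=T, B8=S, B10=F, B11=S, B12=T
#3 (a=2, b=4, k=1) -> B1->T, B2->F, B4->T, B6->T, B6->T, B6->T, B6->T, B6->T, B6->T, B6->T, B6->F, B8->E, B9->E, B7->F, ...; covered: B1=T, B2=F, B4=T, B6=T, B6=F, B7=F, B8=E, B9=E, B10=F, B11=E, B12=T
#4 (a=0, b=5, k=2) -> B1->T, B2->F, B4->F, B5->T, B6->T, B6->T, B6->T, B6->T, B6->T, B6->F, B8->S, B7->T, B11->S, B10->F, ...; covered: B1=T, B2=F, B4=F, B5=T, B6=T, B6=F, B7=T, B8=S, B10=F, B11=S, B12=F
#5 (a=3, b=4, k=0) -> B1->F, B2->T, B3->F, B6->T, B6->T, B6->T, B6->F, B8->S, B7->T, B11->S, B10->F, B12->T; covered: B1=F, B2=T, B3=F, B6=T, B6=F, B7=T, B8=S, B10=F, B11=S, B12=T
#6 (a=2, b=4, k=2) -> B1->T, B2->F, B4->T, B6->T, B6->T, B6->T, B6->T, B6->T, B6->T, B6->F, B8->S, B7->T, B11->S, B10->F, ...; covered: B1=T, B2=F, B4=T, B6=T, B6=F, B7=T, B8=S, B10=F, B11=S, B12=T
#7 (a=2, b=3, k=-2) -> B1->F, B2->F, B4->T, B6->T, B6->T, B6->T, B6->T, B6->T, B6->T, B6->T, B6->T, B6->F, B8->E, B9->S, ...; covered: B1=F, B2=F, B4=T, B6=T, B6=F, B7=F, B8=E, B9=S, B10=F, B11=E, B12=T
union over the pool: B1=T, B1=F, B2=T, B2=F, B3=F, B4=T, B4=F, B5=T, B6=T, B6=F, B7=T, B7=F, B8=S, B8=E, B9=S, B9=E, B10=F, B11=S, B11=E, B12=T, B12=F
uncovered (3 of 24): B3=T, B5=F, B10=T

Answer: B3=T, B5=F, B10=T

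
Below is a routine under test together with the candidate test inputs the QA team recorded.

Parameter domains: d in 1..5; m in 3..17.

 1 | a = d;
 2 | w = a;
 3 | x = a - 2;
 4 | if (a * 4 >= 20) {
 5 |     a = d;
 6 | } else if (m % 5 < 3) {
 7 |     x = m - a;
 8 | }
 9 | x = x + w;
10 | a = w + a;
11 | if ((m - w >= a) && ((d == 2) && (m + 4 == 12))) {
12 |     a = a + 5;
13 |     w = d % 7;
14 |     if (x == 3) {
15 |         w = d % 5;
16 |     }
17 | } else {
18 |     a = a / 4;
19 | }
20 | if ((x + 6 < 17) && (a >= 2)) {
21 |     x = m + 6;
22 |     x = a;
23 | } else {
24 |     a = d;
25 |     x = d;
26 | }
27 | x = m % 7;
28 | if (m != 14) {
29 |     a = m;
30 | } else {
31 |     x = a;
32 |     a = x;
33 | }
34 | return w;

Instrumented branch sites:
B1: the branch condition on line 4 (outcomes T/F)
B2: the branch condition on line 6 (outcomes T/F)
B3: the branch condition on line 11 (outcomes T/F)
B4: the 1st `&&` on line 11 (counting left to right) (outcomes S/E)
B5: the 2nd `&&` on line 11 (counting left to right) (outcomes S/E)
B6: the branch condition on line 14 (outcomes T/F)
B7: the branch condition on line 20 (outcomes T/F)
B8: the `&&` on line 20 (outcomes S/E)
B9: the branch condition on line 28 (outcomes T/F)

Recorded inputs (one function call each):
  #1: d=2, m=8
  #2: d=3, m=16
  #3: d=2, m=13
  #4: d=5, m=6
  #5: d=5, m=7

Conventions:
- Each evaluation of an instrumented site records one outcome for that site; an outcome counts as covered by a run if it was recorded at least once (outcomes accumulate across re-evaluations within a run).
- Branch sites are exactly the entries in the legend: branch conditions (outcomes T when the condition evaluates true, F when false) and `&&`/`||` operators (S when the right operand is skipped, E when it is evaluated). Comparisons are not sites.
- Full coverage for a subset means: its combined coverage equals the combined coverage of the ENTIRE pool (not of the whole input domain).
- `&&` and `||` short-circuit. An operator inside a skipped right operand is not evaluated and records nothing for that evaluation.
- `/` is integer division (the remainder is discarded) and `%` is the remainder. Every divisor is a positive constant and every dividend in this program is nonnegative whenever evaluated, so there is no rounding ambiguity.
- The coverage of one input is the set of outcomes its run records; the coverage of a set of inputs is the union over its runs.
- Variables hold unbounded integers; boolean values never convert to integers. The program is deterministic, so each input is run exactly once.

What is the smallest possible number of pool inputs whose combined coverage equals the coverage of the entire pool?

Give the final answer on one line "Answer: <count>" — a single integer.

#1 (d=2, m=8) -> covered: B1=F, B2=F, B3=T, B4=E, B5=E, B6=F, B7=T, B8=E, B9=T
#2 (d=3, m=16) -> covered: B1=F, B2=T, B3=F, B4=E, B5=S, B7=F, B8=S, B9=T
#3 (d=2, m=13) -> covered: B1=F, B2=F, B3=F, B4=E, B5=E, B7=F, B8=E, B9=T
#4 (d=5, m=6) -> covered: B1=T, B3=F, B4=S, B7=T, B8=E, B9=T
#5 (d=5, m=7) -> covered: B1=T, B3=F, B4=S, B7=T, B8=E, B9=T
the full pool covers 16 outcomes: B1=T, B1=F, B2=T, B2=F, B3=T, B3=F, B4=S, B4=E, B5=S, B5=E, B6=F, B7=T, B7=F, B8=S, B8=E, B9=T
every size-1 subset falls short of the 16 outcomes (best: 9/16)
every size-2 subset falls short of the 16 outcomes (best: 14/16)
size 3: inputs {1, 2, 4} cover all 16 outcomes, and no lexicographically smaller subset of this size does

Answer: 3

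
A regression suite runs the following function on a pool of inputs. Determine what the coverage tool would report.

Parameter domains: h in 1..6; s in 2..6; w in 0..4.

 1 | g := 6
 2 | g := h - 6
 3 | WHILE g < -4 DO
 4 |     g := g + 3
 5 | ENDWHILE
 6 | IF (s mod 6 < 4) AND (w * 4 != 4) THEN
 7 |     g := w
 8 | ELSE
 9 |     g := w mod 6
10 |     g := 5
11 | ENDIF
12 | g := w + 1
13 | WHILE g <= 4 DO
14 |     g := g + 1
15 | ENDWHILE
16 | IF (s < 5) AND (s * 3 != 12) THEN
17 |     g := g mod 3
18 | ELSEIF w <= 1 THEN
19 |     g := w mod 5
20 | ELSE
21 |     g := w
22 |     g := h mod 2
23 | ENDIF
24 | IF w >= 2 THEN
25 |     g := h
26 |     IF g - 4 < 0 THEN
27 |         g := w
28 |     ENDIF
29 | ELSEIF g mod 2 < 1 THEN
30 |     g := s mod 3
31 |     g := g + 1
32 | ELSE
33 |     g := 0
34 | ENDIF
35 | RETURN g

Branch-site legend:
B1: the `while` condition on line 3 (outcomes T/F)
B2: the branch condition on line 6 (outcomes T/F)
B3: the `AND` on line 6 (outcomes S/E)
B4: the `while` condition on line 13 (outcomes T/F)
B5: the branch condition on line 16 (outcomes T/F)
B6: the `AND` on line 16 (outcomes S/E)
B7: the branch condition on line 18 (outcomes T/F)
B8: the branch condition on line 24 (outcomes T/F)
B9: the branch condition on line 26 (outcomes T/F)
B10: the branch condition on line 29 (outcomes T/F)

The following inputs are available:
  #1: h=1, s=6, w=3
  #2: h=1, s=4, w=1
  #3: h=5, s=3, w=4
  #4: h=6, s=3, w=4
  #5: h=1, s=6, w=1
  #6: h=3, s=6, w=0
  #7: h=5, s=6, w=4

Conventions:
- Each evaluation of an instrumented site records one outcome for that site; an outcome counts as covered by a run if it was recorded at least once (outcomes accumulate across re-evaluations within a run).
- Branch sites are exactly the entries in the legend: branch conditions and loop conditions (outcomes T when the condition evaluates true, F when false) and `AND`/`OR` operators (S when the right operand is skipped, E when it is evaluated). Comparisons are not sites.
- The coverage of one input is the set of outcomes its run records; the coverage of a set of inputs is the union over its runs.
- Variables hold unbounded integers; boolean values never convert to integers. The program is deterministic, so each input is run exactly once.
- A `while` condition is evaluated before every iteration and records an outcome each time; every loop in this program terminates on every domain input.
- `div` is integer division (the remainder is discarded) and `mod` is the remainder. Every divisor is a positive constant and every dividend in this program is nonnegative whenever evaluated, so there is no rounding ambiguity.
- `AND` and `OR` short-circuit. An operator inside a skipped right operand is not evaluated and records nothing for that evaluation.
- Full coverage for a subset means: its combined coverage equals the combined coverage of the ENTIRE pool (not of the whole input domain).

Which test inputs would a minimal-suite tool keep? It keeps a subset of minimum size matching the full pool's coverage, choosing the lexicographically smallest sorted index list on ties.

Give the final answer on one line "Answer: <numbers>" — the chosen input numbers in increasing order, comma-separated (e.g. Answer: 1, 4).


run #1 (h=1, s=6, w=3) records B1=T, B1=F, B2=T, B3=E, B4=T, B4=F, B5=F, B6=S, B7=F, B8=T, B9=T
run #2 (h=1, s=4, w=1) records B1=T, B1=F, B2=F, B3=S, B4=T, B4=F, B5=F, B6=E, B7=T, B8=F, B10=F
run #3 (h=5, s=3, w=4) records B1=F, B2=T, B3=E, B4=F, B5=T, B6=E, B8=T, B9=F
run #4 (h=6, s=3, w=4) records B1=F, B2=T, B3=E, B4=F, B5=T, B6=E, B8=T, B9=F
run #5 (h=1, s=6, w=1) records B1=T, B1=F, B2=F, B3=E, B4=T, B4=F, B5=F, B6=S, B7=T, B8=F, B10=F
run #6 (h=3, s=6, w=0) records B1=F, B2=T, B3=E, B4=T, B4=F, B5=F, B6=S, B7=T, B8=F, B10=T
run #7 (h=5, s=6, w=4) records B1=F, B2=T, B3=E, B4=F, B5=F, B6=S, B7=F, B8=T, B9=F
together the pool reaches 20 outcomes: B1=T, B1=F, B2=T, B2=F, B3=S, B3=E, B4=T, B4=F, B5=T, B5=F, B6=S, B6=E, B7=T, B7=F, B8=T, B8=F, B9=T, B9=F, B10=T, B10=F
size 1 is not enough: best union over all size-1 subsets is 11/20
size 2 is not enough: best union over all size-2 subsets is 17/20
size 3 is not enough: best union over all size-3 subsets is 19/20
at size 4, {1, 2, 3, 6} reaches all 20 outcomes; every lexicographically earlier size-4 subset fails
Answer: 1, 2, 3, 6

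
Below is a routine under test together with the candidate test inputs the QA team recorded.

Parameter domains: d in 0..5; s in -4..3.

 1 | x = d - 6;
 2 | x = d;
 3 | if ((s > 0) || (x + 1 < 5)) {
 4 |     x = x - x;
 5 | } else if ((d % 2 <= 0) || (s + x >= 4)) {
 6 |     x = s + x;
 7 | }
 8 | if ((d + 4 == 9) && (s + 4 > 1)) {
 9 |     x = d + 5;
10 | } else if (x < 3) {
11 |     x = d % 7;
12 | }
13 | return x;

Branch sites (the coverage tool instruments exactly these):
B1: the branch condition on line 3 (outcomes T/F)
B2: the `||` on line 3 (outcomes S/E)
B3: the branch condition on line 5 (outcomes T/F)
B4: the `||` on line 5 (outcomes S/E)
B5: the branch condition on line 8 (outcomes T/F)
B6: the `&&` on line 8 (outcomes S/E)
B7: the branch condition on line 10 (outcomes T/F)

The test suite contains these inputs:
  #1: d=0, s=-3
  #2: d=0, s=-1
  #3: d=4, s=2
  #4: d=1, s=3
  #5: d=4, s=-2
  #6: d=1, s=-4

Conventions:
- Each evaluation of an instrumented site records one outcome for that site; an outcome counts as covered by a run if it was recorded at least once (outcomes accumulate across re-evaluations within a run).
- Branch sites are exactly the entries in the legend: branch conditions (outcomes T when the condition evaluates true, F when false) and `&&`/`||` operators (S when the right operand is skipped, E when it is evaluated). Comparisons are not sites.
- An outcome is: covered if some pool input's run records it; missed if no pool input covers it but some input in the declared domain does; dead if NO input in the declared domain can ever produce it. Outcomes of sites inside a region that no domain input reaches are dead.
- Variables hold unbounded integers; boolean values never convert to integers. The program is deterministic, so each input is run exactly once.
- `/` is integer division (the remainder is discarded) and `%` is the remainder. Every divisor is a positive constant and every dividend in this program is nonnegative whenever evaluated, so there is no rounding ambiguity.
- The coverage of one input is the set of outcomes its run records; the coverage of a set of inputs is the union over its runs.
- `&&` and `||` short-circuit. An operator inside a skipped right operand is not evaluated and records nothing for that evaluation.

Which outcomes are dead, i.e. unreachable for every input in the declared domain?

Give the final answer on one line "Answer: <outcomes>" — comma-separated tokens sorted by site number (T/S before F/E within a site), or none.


running all 48 domain inputs and tallying outcomes:
  reachable outcomes have witnesses, e.g. B1=T (e.g. d=0, s=-4), B1=F (e.g. d=4, s=-4), B2=S (e.g. d=0, s=1), B2=E (e.g. d=0, s=-4)
Answer: none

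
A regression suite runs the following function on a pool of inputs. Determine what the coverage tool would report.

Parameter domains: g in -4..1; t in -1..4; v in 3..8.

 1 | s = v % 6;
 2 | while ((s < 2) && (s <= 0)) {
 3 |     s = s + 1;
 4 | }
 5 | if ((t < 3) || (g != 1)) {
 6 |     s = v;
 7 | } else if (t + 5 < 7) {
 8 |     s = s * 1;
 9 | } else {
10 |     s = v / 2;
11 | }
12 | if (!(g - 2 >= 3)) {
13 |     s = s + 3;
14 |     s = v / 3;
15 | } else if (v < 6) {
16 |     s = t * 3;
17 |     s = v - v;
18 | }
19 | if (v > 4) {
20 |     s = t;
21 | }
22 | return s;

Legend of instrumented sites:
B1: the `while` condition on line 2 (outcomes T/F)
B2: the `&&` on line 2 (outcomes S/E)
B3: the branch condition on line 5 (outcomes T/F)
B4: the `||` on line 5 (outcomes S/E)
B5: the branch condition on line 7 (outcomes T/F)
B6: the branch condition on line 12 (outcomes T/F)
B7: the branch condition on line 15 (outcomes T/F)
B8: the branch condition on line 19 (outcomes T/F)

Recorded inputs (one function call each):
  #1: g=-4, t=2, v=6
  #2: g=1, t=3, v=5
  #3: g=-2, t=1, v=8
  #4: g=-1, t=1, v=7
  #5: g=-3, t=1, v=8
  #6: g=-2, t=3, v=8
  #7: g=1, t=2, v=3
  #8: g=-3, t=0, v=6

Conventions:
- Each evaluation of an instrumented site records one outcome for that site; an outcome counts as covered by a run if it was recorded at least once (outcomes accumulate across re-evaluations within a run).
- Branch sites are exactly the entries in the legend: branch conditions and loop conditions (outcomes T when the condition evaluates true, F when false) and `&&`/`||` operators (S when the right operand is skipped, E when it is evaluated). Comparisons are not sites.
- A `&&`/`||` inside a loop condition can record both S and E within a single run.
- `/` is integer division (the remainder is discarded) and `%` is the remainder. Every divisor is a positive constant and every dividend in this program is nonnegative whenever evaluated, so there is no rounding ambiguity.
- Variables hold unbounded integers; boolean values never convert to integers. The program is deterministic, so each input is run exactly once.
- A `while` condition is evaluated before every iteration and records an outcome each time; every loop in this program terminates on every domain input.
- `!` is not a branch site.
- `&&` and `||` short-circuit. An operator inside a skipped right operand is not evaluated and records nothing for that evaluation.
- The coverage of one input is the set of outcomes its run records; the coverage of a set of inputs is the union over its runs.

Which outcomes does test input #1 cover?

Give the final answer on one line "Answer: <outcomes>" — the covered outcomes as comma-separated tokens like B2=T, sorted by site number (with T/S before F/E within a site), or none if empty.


Simulating input #1 (g=-4, t=2, v=6) step by step:
  B2->E, B1->T, B2->E, B1->F, B4->S, B3->T, B6->T, B8->T
deduplicating events, the covered set is: B1=T, B1=F, B2=E, B3=T, B4=S, B6=T, B8=T
Answer: B1=T, B1=F, B2=E, B3=T, B4=S, B6=T, B8=T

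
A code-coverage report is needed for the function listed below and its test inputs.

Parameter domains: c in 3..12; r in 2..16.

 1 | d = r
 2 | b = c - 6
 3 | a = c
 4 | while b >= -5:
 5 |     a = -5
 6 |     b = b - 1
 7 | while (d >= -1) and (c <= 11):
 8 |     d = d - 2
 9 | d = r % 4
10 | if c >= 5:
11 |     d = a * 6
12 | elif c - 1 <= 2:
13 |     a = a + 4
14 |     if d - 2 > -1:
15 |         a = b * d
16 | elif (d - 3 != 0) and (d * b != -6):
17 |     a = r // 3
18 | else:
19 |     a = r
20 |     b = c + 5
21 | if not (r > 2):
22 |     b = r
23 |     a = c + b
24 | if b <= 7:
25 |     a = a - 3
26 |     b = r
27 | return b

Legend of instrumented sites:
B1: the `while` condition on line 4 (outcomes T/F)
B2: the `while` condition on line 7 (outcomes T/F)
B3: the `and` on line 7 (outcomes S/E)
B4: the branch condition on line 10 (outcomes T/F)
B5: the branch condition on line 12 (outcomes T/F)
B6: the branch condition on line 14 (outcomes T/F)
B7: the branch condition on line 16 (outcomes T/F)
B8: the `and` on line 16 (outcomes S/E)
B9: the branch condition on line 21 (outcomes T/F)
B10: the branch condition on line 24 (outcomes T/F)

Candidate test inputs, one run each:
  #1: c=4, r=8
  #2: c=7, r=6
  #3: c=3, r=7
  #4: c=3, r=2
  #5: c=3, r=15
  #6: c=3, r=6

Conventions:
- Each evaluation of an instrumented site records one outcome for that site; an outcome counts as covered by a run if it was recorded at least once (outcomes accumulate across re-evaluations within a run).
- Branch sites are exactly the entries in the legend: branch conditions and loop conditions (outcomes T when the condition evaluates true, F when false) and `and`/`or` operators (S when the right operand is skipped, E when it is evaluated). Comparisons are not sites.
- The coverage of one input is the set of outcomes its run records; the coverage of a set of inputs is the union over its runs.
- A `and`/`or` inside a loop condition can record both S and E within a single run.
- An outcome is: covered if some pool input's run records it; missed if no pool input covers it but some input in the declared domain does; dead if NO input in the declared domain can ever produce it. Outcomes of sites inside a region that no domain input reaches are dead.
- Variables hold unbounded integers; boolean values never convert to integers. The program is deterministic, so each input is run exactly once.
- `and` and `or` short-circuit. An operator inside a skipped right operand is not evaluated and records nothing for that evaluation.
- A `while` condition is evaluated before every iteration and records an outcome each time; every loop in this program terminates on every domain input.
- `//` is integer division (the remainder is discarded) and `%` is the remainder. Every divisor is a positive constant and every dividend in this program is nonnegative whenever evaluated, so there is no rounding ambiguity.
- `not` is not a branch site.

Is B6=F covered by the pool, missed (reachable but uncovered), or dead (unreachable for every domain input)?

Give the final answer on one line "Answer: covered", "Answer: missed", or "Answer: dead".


no pool input records B6=F
but domain input (c=3, r=4) does record it -> reachable, so missed
Answer: missed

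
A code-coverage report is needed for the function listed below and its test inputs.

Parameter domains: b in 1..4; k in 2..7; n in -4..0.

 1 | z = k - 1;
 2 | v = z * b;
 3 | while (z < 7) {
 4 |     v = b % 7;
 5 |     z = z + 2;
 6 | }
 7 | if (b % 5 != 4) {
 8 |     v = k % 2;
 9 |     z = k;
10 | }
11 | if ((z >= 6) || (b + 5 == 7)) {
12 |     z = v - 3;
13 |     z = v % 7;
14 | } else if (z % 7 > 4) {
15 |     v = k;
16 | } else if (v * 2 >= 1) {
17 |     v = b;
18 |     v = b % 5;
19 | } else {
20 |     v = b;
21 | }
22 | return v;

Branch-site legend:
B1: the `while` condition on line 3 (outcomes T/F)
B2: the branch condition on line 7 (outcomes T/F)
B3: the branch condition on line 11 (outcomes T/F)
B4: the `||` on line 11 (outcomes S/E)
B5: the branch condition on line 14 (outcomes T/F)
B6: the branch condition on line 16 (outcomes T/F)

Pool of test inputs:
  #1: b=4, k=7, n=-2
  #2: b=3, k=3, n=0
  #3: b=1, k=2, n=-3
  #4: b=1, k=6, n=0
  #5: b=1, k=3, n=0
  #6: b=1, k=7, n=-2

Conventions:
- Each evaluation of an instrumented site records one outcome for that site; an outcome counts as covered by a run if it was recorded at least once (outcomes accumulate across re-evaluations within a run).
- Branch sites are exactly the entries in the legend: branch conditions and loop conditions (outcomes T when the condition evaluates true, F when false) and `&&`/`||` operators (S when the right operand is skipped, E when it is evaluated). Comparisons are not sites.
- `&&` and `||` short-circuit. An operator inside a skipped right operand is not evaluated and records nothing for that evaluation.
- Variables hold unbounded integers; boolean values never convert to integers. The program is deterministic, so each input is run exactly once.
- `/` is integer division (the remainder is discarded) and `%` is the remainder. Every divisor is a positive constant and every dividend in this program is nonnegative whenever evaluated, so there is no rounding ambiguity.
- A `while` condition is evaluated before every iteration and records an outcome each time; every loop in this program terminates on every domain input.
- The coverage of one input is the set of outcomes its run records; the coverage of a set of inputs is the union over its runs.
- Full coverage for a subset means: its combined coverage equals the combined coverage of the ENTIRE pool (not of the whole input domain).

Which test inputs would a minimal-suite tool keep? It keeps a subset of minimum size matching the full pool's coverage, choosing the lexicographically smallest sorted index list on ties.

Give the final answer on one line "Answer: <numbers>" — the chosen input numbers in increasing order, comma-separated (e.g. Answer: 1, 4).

test 1 (b=4, k=7, n=-2) hits B1=T, B1=F, B2=F, B3=T, B4=S
test 2 (b=3, k=3, n=0) hits B1=T, B1=F, B2=T, B3=F, B4=E, B5=F, B6=T
test 3 (b=1, k=2, n=-3) hits B1=T, B1=F, B2=T, B3=F, B4=E, B5=F, B6=F
test 4 (b=1, k=6, n=0) hits B1=T, B1=F, B2=T, B3=T, B4=S
test 5 (b=1, k=3, n=0) hits B1=T, B1=F, B2=T, B3=F, B4=E, B5=F, B6=T
test 6 (b=1, k=7, n=-2) hits B1=T, B1=F, B2=T, B3=T, B4=S
union over all inputs: B1=T, B1=F, B2=T, B2=F, B3=T, B3=F, B4=S, B4=E, B5=F, B6=T, B6=F (11 outcomes)
no size-1 subset reaches all 11 outcomes (best union: 7/11)
no size-2 subset reaches all 11 outcomes (best union: 10/11)
the canonical winner is {1, 2, 3}: size 3, full 11-outcome coverage, earliest index list among size-3 covers

Answer: 1, 2, 3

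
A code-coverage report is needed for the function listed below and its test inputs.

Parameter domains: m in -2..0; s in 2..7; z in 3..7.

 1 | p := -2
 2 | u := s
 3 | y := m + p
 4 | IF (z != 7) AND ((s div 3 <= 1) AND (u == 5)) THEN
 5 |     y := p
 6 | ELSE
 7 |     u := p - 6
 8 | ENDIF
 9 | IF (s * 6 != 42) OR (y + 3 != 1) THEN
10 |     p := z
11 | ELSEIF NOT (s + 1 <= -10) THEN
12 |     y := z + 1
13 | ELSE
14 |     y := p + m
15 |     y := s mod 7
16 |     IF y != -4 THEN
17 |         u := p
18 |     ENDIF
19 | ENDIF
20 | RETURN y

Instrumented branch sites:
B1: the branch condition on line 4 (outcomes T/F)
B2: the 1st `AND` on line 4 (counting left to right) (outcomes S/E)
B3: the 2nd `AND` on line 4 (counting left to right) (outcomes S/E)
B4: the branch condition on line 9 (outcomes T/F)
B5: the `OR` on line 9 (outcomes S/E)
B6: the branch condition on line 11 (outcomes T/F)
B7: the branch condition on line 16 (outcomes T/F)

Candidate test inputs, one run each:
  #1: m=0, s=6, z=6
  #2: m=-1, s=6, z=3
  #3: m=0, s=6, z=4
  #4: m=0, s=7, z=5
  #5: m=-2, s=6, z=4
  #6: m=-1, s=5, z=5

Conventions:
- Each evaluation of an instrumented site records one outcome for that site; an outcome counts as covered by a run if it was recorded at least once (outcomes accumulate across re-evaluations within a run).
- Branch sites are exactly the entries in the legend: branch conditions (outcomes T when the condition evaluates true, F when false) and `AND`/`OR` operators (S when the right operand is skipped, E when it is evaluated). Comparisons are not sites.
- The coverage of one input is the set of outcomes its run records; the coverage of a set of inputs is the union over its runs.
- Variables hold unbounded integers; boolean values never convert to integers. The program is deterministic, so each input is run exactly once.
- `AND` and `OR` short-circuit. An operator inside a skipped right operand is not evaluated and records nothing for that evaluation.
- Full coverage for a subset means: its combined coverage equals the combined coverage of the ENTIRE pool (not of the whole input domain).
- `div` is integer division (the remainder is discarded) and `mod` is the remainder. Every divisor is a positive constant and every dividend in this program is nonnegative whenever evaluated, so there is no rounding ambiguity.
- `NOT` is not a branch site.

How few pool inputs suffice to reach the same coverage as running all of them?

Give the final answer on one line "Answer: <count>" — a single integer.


#1 (m=0, s=6, z=6) -> B2->E, B3->S, B1->F, B5->S, B4->T; covered: B1=F, B2=E, B3=S, B4=T, B5=S
#2 (m=-1, s=6, z=3) -> B2->E, B3->S, B1->F, B5->S, B4->T; covered: B1=F, B2=E, B3=S, B4=T, B5=S
#3 (m=0, s=6, z=4) -> B2->E, B3->S, B1->F, B5->S, B4->T; covered: B1=F, B2=E, B3=S, B4=T, B5=S
#4 (m=0, s=7, z=5) -> B2->E, B3->S, B1->F, B5->E, B4->F, B6->T; covered: B1=F, B2=E, B3=S, B4=F, B5=E, B6=T
#5 (m=-2, s=6, z=4) -> B2->E, B3->S, B1->F, B5->S, B4->T; covered: B1=F, B2=E, B3=S, B4=T, B5=S
#6 (m=-1, s=5, z=5) -> B2->E, B3->E, B1->T, B5->S, B4->T; covered: B1=T, B2=E, B3=E, B4=T, B5=S
the full pool covers 10 outcomes: B1=T, B1=F, B2=E, B3=S, B3=E, B4=T, B4=F, B5=S, B5=E, B6=T
every size-1 subset falls short of the 10 outcomes (best: 6/10)
size 2: inputs {4, 6} cover all 10 outcomes, and no lexicographically smaller subset of this size does
Answer: 2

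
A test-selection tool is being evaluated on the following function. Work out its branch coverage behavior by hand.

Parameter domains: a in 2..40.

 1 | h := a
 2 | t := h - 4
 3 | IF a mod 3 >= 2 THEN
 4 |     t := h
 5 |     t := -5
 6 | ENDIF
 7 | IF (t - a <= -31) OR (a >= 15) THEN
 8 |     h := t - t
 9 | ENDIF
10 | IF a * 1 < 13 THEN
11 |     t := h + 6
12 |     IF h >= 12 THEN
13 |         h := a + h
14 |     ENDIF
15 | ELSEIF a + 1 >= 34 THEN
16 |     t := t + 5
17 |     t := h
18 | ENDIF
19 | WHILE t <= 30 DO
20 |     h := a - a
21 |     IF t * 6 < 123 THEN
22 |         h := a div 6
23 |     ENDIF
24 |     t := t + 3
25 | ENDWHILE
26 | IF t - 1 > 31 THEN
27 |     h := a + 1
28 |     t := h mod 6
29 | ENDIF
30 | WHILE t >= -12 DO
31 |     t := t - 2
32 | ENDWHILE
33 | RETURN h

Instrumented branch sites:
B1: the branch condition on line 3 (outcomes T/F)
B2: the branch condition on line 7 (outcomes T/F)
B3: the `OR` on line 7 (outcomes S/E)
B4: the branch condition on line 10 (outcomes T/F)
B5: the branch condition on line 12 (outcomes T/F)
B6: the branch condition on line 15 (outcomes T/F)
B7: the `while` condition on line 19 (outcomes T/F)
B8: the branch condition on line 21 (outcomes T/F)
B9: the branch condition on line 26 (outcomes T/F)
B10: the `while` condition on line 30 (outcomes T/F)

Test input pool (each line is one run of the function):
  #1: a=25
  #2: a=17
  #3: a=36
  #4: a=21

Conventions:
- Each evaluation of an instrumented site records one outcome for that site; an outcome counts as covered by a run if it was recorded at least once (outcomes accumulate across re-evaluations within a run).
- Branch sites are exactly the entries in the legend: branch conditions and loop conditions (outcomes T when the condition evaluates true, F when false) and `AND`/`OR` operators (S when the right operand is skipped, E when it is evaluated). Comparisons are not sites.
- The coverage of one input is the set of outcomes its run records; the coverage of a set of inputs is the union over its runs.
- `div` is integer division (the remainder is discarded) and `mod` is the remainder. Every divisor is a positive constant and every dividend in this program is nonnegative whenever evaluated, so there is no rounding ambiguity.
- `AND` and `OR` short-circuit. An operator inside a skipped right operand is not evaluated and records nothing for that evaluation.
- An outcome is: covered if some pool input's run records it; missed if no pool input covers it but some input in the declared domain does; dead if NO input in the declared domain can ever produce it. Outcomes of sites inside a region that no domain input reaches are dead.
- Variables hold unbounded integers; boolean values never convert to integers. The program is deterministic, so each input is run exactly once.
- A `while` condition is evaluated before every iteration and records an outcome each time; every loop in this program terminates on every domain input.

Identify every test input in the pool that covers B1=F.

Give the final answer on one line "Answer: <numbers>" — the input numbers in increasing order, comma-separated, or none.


input #1 (a=25): hits B1=F
input #2 (a=17): never hits B1=F
input #3 (a=36): hits B1=F
input #4 (a=21): hits B1=F
Answer: 1, 3, 4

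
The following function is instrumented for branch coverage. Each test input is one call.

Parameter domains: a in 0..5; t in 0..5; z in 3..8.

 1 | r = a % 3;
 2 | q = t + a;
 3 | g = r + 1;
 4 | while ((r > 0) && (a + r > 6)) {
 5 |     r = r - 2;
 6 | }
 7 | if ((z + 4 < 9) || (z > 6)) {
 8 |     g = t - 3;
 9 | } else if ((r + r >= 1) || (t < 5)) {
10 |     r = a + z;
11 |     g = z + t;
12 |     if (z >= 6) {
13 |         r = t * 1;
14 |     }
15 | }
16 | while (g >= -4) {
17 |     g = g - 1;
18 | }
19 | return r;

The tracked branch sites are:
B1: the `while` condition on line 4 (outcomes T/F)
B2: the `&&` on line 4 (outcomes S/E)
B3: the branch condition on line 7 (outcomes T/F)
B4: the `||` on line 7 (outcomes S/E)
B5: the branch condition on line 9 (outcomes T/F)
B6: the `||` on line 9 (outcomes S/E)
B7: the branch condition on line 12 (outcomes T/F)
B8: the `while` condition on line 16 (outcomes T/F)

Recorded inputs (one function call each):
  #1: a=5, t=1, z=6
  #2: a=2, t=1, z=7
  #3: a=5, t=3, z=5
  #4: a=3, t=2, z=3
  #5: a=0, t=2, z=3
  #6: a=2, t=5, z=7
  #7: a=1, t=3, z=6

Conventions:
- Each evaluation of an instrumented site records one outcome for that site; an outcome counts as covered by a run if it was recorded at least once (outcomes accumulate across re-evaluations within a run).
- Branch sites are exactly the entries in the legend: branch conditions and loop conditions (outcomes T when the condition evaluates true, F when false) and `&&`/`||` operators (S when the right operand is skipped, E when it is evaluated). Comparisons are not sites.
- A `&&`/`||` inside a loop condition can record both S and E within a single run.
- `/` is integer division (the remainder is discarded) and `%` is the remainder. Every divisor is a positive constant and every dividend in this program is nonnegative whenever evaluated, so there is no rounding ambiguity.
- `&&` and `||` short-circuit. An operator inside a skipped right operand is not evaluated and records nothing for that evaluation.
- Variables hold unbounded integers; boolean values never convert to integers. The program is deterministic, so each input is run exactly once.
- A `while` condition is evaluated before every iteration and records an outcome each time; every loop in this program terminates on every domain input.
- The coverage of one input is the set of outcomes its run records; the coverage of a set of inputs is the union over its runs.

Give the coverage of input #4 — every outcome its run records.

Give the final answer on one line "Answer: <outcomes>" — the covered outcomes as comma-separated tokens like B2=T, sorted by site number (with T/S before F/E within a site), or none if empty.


Simulating input #4 (a=3, t=2, z=3) step by step:
  B2->S, B1->F, B4->S, B3->T, B8->T, B8->T, B8->T, B8->T, B8->F
distinct outcomes covered: B1=F, B2=S, B3=T, B4=S, B8=T, B8=F
Answer: B1=F, B2=S, B3=T, B4=S, B8=T, B8=F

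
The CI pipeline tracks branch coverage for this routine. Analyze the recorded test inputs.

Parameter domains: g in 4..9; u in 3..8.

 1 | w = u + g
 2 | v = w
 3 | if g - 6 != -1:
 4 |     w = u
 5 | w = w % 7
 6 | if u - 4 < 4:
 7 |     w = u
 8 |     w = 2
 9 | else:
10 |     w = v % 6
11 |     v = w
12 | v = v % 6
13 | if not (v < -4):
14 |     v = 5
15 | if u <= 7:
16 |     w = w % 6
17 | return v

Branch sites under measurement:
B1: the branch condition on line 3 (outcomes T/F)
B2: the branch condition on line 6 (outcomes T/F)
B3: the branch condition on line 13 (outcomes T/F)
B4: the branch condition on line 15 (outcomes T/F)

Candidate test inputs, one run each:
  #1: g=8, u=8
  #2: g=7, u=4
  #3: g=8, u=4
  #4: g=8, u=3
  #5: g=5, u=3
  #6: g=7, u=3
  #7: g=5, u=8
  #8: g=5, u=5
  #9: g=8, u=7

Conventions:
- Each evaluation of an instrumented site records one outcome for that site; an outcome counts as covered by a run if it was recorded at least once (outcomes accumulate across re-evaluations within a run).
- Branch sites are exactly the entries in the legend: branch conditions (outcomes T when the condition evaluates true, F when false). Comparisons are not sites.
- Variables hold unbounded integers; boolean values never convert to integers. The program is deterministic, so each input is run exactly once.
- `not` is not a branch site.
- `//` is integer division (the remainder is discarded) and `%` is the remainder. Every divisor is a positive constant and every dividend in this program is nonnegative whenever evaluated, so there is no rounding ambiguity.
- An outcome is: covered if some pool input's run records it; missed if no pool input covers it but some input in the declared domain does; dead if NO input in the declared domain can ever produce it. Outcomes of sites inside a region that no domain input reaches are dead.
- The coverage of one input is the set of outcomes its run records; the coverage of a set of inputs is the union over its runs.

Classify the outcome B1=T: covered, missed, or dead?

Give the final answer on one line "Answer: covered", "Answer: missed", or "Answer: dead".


B1=T is recorded by pool input(s) 1, 2, 3, 4, 6, 9 -> covered
Answer: covered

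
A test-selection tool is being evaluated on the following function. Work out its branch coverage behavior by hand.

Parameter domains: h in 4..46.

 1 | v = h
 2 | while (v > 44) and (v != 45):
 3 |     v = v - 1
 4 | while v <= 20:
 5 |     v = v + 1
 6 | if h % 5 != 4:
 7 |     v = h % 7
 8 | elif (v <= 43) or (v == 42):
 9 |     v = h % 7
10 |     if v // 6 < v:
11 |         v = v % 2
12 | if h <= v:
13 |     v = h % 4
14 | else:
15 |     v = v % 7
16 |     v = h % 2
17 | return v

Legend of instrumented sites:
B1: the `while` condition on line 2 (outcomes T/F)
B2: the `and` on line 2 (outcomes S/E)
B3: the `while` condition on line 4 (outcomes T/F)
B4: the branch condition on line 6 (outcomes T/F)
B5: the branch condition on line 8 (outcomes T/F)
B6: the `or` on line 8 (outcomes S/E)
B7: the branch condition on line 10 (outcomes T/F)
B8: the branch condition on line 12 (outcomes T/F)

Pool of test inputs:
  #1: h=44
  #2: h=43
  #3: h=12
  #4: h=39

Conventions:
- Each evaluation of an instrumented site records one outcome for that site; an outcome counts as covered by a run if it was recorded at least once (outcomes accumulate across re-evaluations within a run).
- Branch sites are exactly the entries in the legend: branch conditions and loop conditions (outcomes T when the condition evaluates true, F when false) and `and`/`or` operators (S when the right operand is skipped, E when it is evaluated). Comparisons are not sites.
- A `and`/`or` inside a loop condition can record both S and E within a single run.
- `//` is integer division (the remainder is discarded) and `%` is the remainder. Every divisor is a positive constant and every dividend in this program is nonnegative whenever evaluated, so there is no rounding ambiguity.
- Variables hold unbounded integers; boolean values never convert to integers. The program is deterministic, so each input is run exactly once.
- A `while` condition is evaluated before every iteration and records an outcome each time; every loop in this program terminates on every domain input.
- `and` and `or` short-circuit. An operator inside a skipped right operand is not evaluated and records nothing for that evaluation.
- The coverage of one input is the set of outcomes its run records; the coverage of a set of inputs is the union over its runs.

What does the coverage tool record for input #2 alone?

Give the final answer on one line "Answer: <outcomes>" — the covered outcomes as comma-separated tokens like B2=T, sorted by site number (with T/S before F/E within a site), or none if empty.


Tracing the run of input #2 (h=43):
  B2->S, B1->F, B3->F, B4->T, B8->F
distinct outcomes covered: B1=F, B2=S, B3=F, B4=T, B8=F
Answer: B1=F, B2=S, B3=F, B4=T, B8=F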